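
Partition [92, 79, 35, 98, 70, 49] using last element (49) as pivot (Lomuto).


Pivot: 49
  35 <= 49: swap -> [35, 79, 92, 98, 70, 49]
Place pivot at 1: [35, 49, 92, 98, 70, 79]

Partitioned: [35, 49, 92, 98, 70, 79]


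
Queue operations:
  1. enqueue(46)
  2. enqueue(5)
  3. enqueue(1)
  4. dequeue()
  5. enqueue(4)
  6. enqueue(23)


enqueue(46) -> [46]
enqueue(5) -> [46, 5]
enqueue(1) -> [46, 5, 1]
dequeue()->46, [5, 1]
enqueue(4) -> [5, 1, 4]
enqueue(23) -> [5, 1, 4, 23]

Final queue: [5, 1, 4, 23]


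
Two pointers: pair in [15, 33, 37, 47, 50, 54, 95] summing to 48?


lo=0(15)+hi=6(95)=110
lo=0(15)+hi=5(54)=69
lo=0(15)+hi=4(50)=65
lo=0(15)+hi=3(47)=62
lo=0(15)+hi=2(37)=52
lo=0(15)+hi=1(33)=48

Yes: 15+33=48


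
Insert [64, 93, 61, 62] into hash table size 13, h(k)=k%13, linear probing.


Insert 64: h=12 -> slot 12
Insert 93: h=2 -> slot 2
Insert 61: h=9 -> slot 9
Insert 62: h=10 -> slot 10

Table: [None, None, 93, None, None, None, None, None, None, 61, 62, None, 64]


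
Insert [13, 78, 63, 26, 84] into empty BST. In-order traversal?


Insert 13: root
Insert 78: R from 13
Insert 63: R from 13 -> L from 78
Insert 26: R from 13 -> L from 78 -> L from 63
Insert 84: R from 13 -> R from 78

In-order: [13, 26, 63, 78, 84]


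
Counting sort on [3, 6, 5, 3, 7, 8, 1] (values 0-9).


Input: [3, 6, 5, 3, 7, 8, 1]
Counts: [0, 1, 0, 2, 0, 1, 1, 1, 1, 0]

Sorted: [1, 3, 3, 5, 6, 7, 8]


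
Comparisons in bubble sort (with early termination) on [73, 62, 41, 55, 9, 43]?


Algorithm: bubble sort (with early termination)
Input: [73, 62, 41, 55, 9, 43]
Sorted: [9, 41, 43, 55, 62, 73]

15


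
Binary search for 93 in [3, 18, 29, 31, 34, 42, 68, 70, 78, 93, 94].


Step 1: lo=0, hi=10, mid=5, val=42
Step 2: lo=6, hi=10, mid=8, val=78
Step 3: lo=9, hi=10, mid=9, val=93

Found at index 9


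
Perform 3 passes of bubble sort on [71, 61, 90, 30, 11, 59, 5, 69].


Initial: [71, 61, 90, 30, 11, 59, 5, 69]
Pass 1: [61, 71, 30, 11, 59, 5, 69, 90] (6 swaps)
Pass 2: [61, 30, 11, 59, 5, 69, 71, 90] (5 swaps)
Pass 3: [30, 11, 59, 5, 61, 69, 71, 90] (4 swaps)

After 3 passes: [30, 11, 59, 5, 61, 69, 71, 90]


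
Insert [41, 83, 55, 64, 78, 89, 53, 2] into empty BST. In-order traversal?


Insert 41: root
Insert 83: R from 41
Insert 55: R from 41 -> L from 83
Insert 64: R from 41 -> L from 83 -> R from 55
Insert 78: R from 41 -> L from 83 -> R from 55 -> R from 64
Insert 89: R from 41 -> R from 83
Insert 53: R from 41 -> L from 83 -> L from 55
Insert 2: L from 41

In-order: [2, 41, 53, 55, 64, 78, 83, 89]


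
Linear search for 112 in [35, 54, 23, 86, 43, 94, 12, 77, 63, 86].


i=0: 35!=112
i=1: 54!=112
i=2: 23!=112
i=3: 86!=112
i=4: 43!=112
i=5: 94!=112
i=6: 12!=112
i=7: 77!=112
i=8: 63!=112
i=9: 86!=112

Not found, 10 comps


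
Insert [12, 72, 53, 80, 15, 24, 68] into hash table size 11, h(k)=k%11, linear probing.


Insert 12: h=1 -> slot 1
Insert 72: h=6 -> slot 6
Insert 53: h=9 -> slot 9
Insert 80: h=3 -> slot 3
Insert 15: h=4 -> slot 4
Insert 24: h=2 -> slot 2
Insert 68: h=2, 3 probes -> slot 5

Table: [None, 12, 24, 80, 15, 68, 72, None, None, 53, None]


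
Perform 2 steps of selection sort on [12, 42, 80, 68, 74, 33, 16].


Initial: [12, 42, 80, 68, 74, 33, 16]
Step 1: min=12 at 0
  Swap: [12, 42, 80, 68, 74, 33, 16]
Step 2: min=16 at 6
  Swap: [12, 16, 80, 68, 74, 33, 42]

After 2 steps: [12, 16, 80, 68, 74, 33, 42]


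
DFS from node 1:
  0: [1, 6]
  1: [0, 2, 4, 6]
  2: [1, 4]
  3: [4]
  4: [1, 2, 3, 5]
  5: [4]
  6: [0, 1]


Visit 1, push [6, 4, 2, 0]
Visit 0, push [6]
Visit 6, push []
Visit 2, push [4]
Visit 4, push [5, 3]
Visit 3, push []
Visit 5, push []

DFS order: [1, 0, 6, 2, 4, 3, 5]


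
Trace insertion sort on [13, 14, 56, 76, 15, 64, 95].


Initial: [13, 14, 56, 76, 15, 64, 95]
Insert 14: [13, 14, 56, 76, 15, 64, 95]
Insert 56: [13, 14, 56, 76, 15, 64, 95]
Insert 76: [13, 14, 56, 76, 15, 64, 95]
Insert 15: [13, 14, 15, 56, 76, 64, 95]
Insert 64: [13, 14, 15, 56, 64, 76, 95]
Insert 95: [13, 14, 15, 56, 64, 76, 95]

Sorted: [13, 14, 15, 56, 64, 76, 95]


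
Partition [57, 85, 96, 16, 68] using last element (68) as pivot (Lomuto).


Pivot: 68
  57 <= 68: advance i (no swap)
  16 <= 68: swap -> [57, 16, 96, 85, 68]
Place pivot at 2: [57, 16, 68, 85, 96]

Partitioned: [57, 16, 68, 85, 96]


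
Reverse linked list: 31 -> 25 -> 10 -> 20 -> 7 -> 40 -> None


Step 1: curr=31, set curr.next=prev(None) | reversed so far: 31
Step 2: curr=25, set curr.next=prev(31) | reversed so far: 25 -> 31
Step 3: curr=10, set curr.next=prev(25) | reversed so far: 10 -> 25 -> 31
Step 4: curr=20, set curr.next=prev(10) | reversed so far: 20 -> 10 -> 25 -> 31
Step 5: curr=7, set curr.next=prev(20) | reversed so far: 7 -> 20 -> 10 -> 25 -> 31
Step 6: curr=40, set curr.next=prev(7) | reversed so far: 40 -> 7 -> 20 -> 10 -> 25 -> 31

40 -> 7 -> 20 -> 10 -> 25 -> 31 -> None


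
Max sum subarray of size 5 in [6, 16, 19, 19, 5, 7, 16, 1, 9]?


[0:5]: 65
[1:6]: 66
[2:7]: 66
[3:8]: 48
[4:9]: 38

Max: 66 at [1:6]


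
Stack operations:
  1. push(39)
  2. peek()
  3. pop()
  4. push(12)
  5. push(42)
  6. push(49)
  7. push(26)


push(39) -> [39]
peek()->39
pop()->39, []
push(12) -> [12]
push(42) -> [12, 42]
push(49) -> [12, 42, 49]
push(26) -> [12, 42, 49, 26]

Final stack: [12, 42, 49, 26]


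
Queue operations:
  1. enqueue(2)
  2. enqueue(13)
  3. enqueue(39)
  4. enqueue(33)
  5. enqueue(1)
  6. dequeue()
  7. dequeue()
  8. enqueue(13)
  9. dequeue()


enqueue(2) -> [2]
enqueue(13) -> [2, 13]
enqueue(39) -> [2, 13, 39]
enqueue(33) -> [2, 13, 39, 33]
enqueue(1) -> [2, 13, 39, 33, 1]
dequeue()->2, [13, 39, 33, 1]
dequeue()->13, [39, 33, 1]
enqueue(13) -> [39, 33, 1, 13]
dequeue()->39, [33, 1, 13]

Final queue: [33, 1, 13]


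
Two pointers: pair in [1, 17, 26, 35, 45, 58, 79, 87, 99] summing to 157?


lo=0(1)+hi=8(99)=100
lo=1(17)+hi=8(99)=116
lo=2(26)+hi=8(99)=125
lo=3(35)+hi=8(99)=134
lo=4(45)+hi=8(99)=144
lo=5(58)+hi=8(99)=157

Yes: 58+99=157


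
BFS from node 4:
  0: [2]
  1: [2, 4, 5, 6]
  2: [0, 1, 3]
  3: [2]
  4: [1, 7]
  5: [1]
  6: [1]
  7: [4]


Visit 4, enqueue [1, 7]
Visit 1, enqueue [2, 5, 6]
Visit 7, enqueue []
Visit 2, enqueue [0, 3]
Visit 5, enqueue []
Visit 6, enqueue []
Visit 0, enqueue []
Visit 3, enqueue []

BFS order: [4, 1, 7, 2, 5, 6, 0, 3]


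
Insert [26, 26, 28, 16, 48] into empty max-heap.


Insert 26: [26]
Insert 26: [26, 26]
Insert 28: [28, 26, 26]
Insert 16: [28, 26, 26, 16]
Insert 48: [48, 28, 26, 16, 26]

Final heap: [48, 28, 26, 16, 26]


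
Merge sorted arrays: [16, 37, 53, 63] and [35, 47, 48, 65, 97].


Take 16 from A
Take 35 from B
Take 37 from A
Take 47 from B
Take 48 from B
Take 53 from A
Take 63 from A

Merged: [16, 35, 37, 47, 48, 53, 63, 65, 97]


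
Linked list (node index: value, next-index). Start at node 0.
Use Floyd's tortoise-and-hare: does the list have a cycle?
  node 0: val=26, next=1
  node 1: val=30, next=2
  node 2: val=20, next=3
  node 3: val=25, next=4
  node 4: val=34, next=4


Floyd's tortoise (slow, +1) and hare (fast, +2):
  init: slow=0, fast=0
  step 1: slow=1, fast=2
  step 2: slow=2, fast=4
  step 3: slow=3, fast=4
  step 4: slow=4, fast=4
  slow == fast at node 4: cycle detected

Cycle: yes


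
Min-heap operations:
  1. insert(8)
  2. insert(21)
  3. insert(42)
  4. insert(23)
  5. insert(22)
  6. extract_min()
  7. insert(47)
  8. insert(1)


insert(8) -> [8]
insert(21) -> [8, 21]
insert(42) -> [8, 21, 42]
insert(23) -> [8, 21, 42, 23]
insert(22) -> [8, 21, 42, 23, 22]
extract_min()->8, [21, 22, 42, 23]
insert(47) -> [21, 22, 42, 23, 47]
insert(1) -> [1, 22, 21, 23, 47, 42]

Final heap: [1, 22, 21, 23, 47, 42]


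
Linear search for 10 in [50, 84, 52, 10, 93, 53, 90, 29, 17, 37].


i=0: 50!=10
i=1: 84!=10
i=2: 52!=10
i=3: 10==10 found!

Found at 3, 4 comps


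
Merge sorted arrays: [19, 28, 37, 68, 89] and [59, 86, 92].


Take 19 from A
Take 28 from A
Take 37 from A
Take 59 from B
Take 68 from A
Take 86 from B
Take 89 from A

Merged: [19, 28, 37, 59, 68, 86, 89, 92]


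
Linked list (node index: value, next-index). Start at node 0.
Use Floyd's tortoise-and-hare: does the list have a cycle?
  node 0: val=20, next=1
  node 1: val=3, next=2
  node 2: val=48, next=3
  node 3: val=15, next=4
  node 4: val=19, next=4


Floyd's tortoise (slow, +1) and hare (fast, +2):
  init: slow=0, fast=0
  step 1: slow=1, fast=2
  step 2: slow=2, fast=4
  step 3: slow=3, fast=4
  step 4: slow=4, fast=4
  slow == fast at node 4: cycle detected

Cycle: yes


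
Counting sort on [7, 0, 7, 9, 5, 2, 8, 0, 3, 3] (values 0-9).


Input: [7, 0, 7, 9, 5, 2, 8, 0, 3, 3]
Counts: [2, 0, 1, 2, 0, 1, 0, 2, 1, 1]

Sorted: [0, 0, 2, 3, 3, 5, 7, 7, 8, 9]


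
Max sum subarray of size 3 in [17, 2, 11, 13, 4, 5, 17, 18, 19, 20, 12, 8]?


[0:3]: 30
[1:4]: 26
[2:5]: 28
[3:6]: 22
[4:7]: 26
[5:8]: 40
[6:9]: 54
[7:10]: 57
[8:11]: 51
[9:12]: 40

Max: 57 at [7:10]


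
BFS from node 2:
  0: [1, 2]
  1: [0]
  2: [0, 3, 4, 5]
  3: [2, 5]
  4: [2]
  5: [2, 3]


Visit 2, enqueue [0, 3, 4, 5]
Visit 0, enqueue [1]
Visit 3, enqueue []
Visit 4, enqueue []
Visit 5, enqueue []
Visit 1, enqueue []

BFS order: [2, 0, 3, 4, 5, 1]


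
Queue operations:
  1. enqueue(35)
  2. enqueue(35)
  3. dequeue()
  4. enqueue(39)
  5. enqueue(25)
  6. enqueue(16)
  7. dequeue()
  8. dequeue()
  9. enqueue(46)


enqueue(35) -> [35]
enqueue(35) -> [35, 35]
dequeue()->35, [35]
enqueue(39) -> [35, 39]
enqueue(25) -> [35, 39, 25]
enqueue(16) -> [35, 39, 25, 16]
dequeue()->35, [39, 25, 16]
dequeue()->39, [25, 16]
enqueue(46) -> [25, 16, 46]

Final queue: [25, 16, 46]


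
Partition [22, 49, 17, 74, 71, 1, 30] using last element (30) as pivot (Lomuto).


Pivot: 30
  22 <= 30: advance i (no swap)
  17 <= 30: swap -> [22, 17, 49, 74, 71, 1, 30]
  1 <= 30: swap -> [22, 17, 1, 74, 71, 49, 30]
Place pivot at 3: [22, 17, 1, 30, 71, 49, 74]

Partitioned: [22, 17, 1, 30, 71, 49, 74]


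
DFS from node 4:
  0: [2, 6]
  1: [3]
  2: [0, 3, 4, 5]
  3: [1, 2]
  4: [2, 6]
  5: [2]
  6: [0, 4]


Visit 4, push [6, 2]
Visit 2, push [5, 3, 0]
Visit 0, push [6]
Visit 6, push []
Visit 3, push [1]
Visit 1, push []
Visit 5, push []

DFS order: [4, 2, 0, 6, 3, 1, 5]


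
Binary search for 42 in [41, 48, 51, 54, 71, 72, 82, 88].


Step 1: lo=0, hi=7, mid=3, val=54
Step 2: lo=0, hi=2, mid=1, val=48
Step 3: lo=0, hi=0, mid=0, val=41

Not found


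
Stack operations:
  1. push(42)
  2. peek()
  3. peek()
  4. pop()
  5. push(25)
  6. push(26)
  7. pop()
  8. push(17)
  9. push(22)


push(42) -> [42]
peek()->42
peek()->42
pop()->42, []
push(25) -> [25]
push(26) -> [25, 26]
pop()->26, [25]
push(17) -> [25, 17]
push(22) -> [25, 17, 22]

Final stack: [25, 17, 22]


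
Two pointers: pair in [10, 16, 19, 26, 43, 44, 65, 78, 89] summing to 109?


lo=0(10)+hi=8(89)=99
lo=1(16)+hi=8(89)=105
lo=2(19)+hi=8(89)=108
lo=3(26)+hi=8(89)=115
lo=3(26)+hi=7(78)=104
lo=4(43)+hi=7(78)=121
lo=4(43)+hi=6(65)=108
lo=5(44)+hi=6(65)=109

Yes: 44+65=109


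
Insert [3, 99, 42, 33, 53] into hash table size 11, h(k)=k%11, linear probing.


Insert 3: h=3 -> slot 3
Insert 99: h=0 -> slot 0
Insert 42: h=9 -> slot 9
Insert 33: h=0, 1 probes -> slot 1
Insert 53: h=9, 1 probes -> slot 10

Table: [99, 33, None, 3, None, None, None, None, None, 42, 53]


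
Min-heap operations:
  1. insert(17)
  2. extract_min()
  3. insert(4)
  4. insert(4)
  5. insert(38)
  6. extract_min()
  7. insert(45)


insert(17) -> [17]
extract_min()->17, []
insert(4) -> [4]
insert(4) -> [4, 4]
insert(38) -> [4, 4, 38]
extract_min()->4, [4, 38]
insert(45) -> [4, 38, 45]

Final heap: [4, 38, 45]


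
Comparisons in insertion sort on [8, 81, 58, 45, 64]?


Algorithm: insertion sort
Input: [8, 81, 58, 45, 64]
Sorted: [8, 45, 58, 64, 81]

8


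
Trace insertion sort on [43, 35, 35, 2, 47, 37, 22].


Initial: [43, 35, 35, 2, 47, 37, 22]
Insert 35: [35, 43, 35, 2, 47, 37, 22]
Insert 35: [35, 35, 43, 2, 47, 37, 22]
Insert 2: [2, 35, 35, 43, 47, 37, 22]
Insert 47: [2, 35, 35, 43, 47, 37, 22]
Insert 37: [2, 35, 35, 37, 43, 47, 22]
Insert 22: [2, 22, 35, 35, 37, 43, 47]

Sorted: [2, 22, 35, 35, 37, 43, 47]


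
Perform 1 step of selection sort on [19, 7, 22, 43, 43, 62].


Initial: [19, 7, 22, 43, 43, 62]
Step 1: min=7 at 1
  Swap: [7, 19, 22, 43, 43, 62]

After 1 step: [7, 19, 22, 43, 43, 62]


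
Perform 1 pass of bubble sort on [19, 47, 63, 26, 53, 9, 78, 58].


Initial: [19, 47, 63, 26, 53, 9, 78, 58]
Pass 1: [19, 47, 26, 53, 9, 63, 58, 78] (4 swaps)

After 1 pass: [19, 47, 26, 53, 9, 63, 58, 78]


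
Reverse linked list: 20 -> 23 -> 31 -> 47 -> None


Step 1: curr=20, set curr.next=prev(None) | reversed so far: 20
Step 2: curr=23, set curr.next=prev(20) | reversed so far: 23 -> 20
Step 3: curr=31, set curr.next=prev(23) | reversed so far: 31 -> 23 -> 20
Step 4: curr=47, set curr.next=prev(31) | reversed so far: 47 -> 31 -> 23 -> 20

47 -> 31 -> 23 -> 20 -> None


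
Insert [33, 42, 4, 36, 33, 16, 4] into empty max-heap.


Insert 33: [33]
Insert 42: [42, 33]
Insert 4: [42, 33, 4]
Insert 36: [42, 36, 4, 33]
Insert 33: [42, 36, 4, 33, 33]
Insert 16: [42, 36, 16, 33, 33, 4]
Insert 4: [42, 36, 16, 33, 33, 4, 4]

Final heap: [42, 36, 16, 33, 33, 4, 4]


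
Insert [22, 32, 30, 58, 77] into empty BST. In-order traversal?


Insert 22: root
Insert 32: R from 22
Insert 30: R from 22 -> L from 32
Insert 58: R from 22 -> R from 32
Insert 77: R from 22 -> R from 32 -> R from 58

In-order: [22, 30, 32, 58, 77]


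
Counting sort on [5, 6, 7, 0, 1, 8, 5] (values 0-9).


Input: [5, 6, 7, 0, 1, 8, 5]
Counts: [1, 1, 0, 0, 0, 2, 1, 1, 1, 0]

Sorted: [0, 1, 5, 5, 6, 7, 8]


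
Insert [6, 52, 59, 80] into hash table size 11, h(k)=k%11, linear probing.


Insert 6: h=6 -> slot 6
Insert 52: h=8 -> slot 8
Insert 59: h=4 -> slot 4
Insert 80: h=3 -> slot 3

Table: [None, None, None, 80, 59, None, 6, None, 52, None, None]


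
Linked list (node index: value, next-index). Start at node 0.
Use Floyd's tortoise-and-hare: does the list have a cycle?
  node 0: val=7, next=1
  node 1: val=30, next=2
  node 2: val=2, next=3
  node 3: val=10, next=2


Floyd's tortoise (slow, +1) and hare (fast, +2):
  init: slow=0, fast=0
  step 1: slow=1, fast=2
  step 2: slow=2, fast=2
  slow == fast at node 2: cycle detected

Cycle: yes


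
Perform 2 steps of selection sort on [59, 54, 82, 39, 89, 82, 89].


Initial: [59, 54, 82, 39, 89, 82, 89]
Step 1: min=39 at 3
  Swap: [39, 54, 82, 59, 89, 82, 89]
Step 2: min=54 at 1
  Swap: [39, 54, 82, 59, 89, 82, 89]

After 2 steps: [39, 54, 82, 59, 89, 82, 89]


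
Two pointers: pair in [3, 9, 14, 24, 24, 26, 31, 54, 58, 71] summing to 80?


lo=0(3)+hi=9(71)=74
lo=1(9)+hi=9(71)=80

Yes: 9+71=80


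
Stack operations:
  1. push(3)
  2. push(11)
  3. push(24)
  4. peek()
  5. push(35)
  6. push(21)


push(3) -> [3]
push(11) -> [3, 11]
push(24) -> [3, 11, 24]
peek()->24
push(35) -> [3, 11, 24, 35]
push(21) -> [3, 11, 24, 35, 21]

Final stack: [3, 11, 24, 35, 21]


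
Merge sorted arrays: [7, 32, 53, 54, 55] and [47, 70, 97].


Take 7 from A
Take 32 from A
Take 47 from B
Take 53 from A
Take 54 from A
Take 55 from A

Merged: [7, 32, 47, 53, 54, 55, 70, 97]


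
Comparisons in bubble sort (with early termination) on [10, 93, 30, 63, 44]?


Algorithm: bubble sort (with early termination)
Input: [10, 93, 30, 63, 44]
Sorted: [10, 30, 44, 63, 93]

9


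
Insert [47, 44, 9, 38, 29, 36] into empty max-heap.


Insert 47: [47]
Insert 44: [47, 44]
Insert 9: [47, 44, 9]
Insert 38: [47, 44, 9, 38]
Insert 29: [47, 44, 9, 38, 29]
Insert 36: [47, 44, 36, 38, 29, 9]

Final heap: [47, 44, 36, 38, 29, 9]


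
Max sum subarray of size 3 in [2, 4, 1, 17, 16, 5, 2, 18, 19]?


[0:3]: 7
[1:4]: 22
[2:5]: 34
[3:6]: 38
[4:7]: 23
[5:8]: 25
[6:9]: 39

Max: 39 at [6:9]


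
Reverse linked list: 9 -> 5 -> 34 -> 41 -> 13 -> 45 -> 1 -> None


Step 1: curr=9, set curr.next=prev(None) | reversed so far: 9
Step 2: curr=5, set curr.next=prev(9) | reversed so far: 5 -> 9
Step 3: curr=34, set curr.next=prev(5) | reversed so far: 34 -> 5 -> 9
Step 4: curr=41, set curr.next=prev(34) | reversed so far: 41 -> 34 -> 5 -> 9
Step 5: curr=13, set curr.next=prev(41) | reversed so far: 13 -> 41 -> 34 -> 5 -> 9
Step 6: curr=45, set curr.next=prev(13) | reversed so far: 45 -> 13 -> 41 -> 34 -> 5 -> 9
Step 7: curr=1, set curr.next=prev(45) | reversed so far: 1 -> 45 -> 13 -> 41 -> 34 -> 5 -> 9

1 -> 45 -> 13 -> 41 -> 34 -> 5 -> 9 -> None


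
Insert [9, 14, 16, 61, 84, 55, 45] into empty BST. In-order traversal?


Insert 9: root
Insert 14: R from 9
Insert 16: R from 9 -> R from 14
Insert 61: R from 9 -> R from 14 -> R from 16
Insert 84: R from 9 -> R from 14 -> R from 16 -> R from 61
Insert 55: R from 9 -> R from 14 -> R from 16 -> L from 61
Insert 45: R from 9 -> R from 14 -> R from 16 -> L from 61 -> L from 55

In-order: [9, 14, 16, 45, 55, 61, 84]


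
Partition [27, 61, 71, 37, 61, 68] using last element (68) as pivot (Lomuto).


Pivot: 68
  27 <= 68: advance i (no swap)
  61 <= 68: advance i (no swap)
  37 <= 68: swap -> [27, 61, 37, 71, 61, 68]
  61 <= 68: swap -> [27, 61, 37, 61, 71, 68]
Place pivot at 4: [27, 61, 37, 61, 68, 71]

Partitioned: [27, 61, 37, 61, 68, 71]


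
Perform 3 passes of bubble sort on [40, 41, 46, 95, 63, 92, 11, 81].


Initial: [40, 41, 46, 95, 63, 92, 11, 81]
Pass 1: [40, 41, 46, 63, 92, 11, 81, 95] (4 swaps)
Pass 2: [40, 41, 46, 63, 11, 81, 92, 95] (2 swaps)
Pass 3: [40, 41, 46, 11, 63, 81, 92, 95] (1 swaps)

After 3 passes: [40, 41, 46, 11, 63, 81, 92, 95]


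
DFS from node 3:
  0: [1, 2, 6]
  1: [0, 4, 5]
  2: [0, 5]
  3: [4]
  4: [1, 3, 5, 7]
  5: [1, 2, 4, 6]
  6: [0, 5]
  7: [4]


Visit 3, push [4]
Visit 4, push [7, 5, 1]
Visit 1, push [5, 0]
Visit 0, push [6, 2]
Visit 2, push [5]
Visit 5, push [6]
Visit 6, push []
Visit 7, push []

DFS order: [3, 4, 1, 0, 2, 5, 6, 7]


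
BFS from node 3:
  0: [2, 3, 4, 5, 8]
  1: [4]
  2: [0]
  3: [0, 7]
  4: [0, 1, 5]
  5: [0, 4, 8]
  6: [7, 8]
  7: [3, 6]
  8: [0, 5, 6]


Visit 3, enqueue [0, 7]
Visit 0, enqueue [2, 4, 5, 8]
Visit 7, enqueue [6]
Visit 2, enqueue []
Visit 4, enqueue [1]
Visit 5, enqueue []
Visit 8, enqueue []
Visit 6, enqueue []
Visit 1, enqueue []

BFS order: [3, 0, 7, 2, 4, 5, 8, 6, 1]


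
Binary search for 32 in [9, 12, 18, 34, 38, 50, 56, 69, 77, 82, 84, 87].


Step 1: lo=0, hi=11, mid=5, val=50
Step 2: lo=0, hi=4, mid=2, val=18
Step 3: lo=3, hi=4, mid=3, val=34

Not found


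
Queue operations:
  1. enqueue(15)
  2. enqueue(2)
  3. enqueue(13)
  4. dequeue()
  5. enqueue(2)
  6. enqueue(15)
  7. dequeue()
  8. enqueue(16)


enqueue(15) -> [15]
enqueue(2) -> [15, 2]
enqueue(13) -> [15, 2, 13]
dequeue()->15, [2, 13]
enqueue(2) -> [2, 13, 2]
enqueue(15) -> [2, 13, 2, 15]
dequeue()->2, [13, 2, 15]
enqueue(16) -> [13, 2, 15, 16]

Final queue: [13, 2, 15, 16]


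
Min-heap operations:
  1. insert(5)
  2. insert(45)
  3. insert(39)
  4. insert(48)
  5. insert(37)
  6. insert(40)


insert(5) -> [5]
insert(45) -> [5, 45]
insert(39) -> [5, 45, 39]
insert(48) -> [5, 45, 39, 48]
insert(37) -> [5, 37, 39, 48, 45]
insert(40) -> [5, 37, 39, 48, 45, 40]

Final heap: [5, 37, 39, 48, 45, 40]


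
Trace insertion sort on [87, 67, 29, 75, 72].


Initial: [87, 67, 29, 75, 72]
Insert 67: [67, 87, 29, 75, 72]
Insert 29: [29, 67, 87, 75, 72]
Insert 75: [29, 67, 75, 87, 72]
Insert 72: [29, 67, 72, 75, 87]

Sorted: [29, 67, 72, 75, 87]


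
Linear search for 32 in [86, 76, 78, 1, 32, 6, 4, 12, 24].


i=0: 86!=32
i=1: 76!=32
i=2: 78!=32
i=3: 1!=32
i=4: 32==32 found!

Found at 4, 5 comps


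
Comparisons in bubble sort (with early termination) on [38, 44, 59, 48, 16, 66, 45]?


Algorithm: bubble sort (with early termination)
Input: [38, 44, 59, 48, 16, 66, 45]
Sorted: [16, 38, 44, 45, 48, 59, 66]

20


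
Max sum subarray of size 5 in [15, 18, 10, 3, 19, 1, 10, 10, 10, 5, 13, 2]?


[0:5]: 65
[1:6]: 51
[2:7]: 43
[3:8]: 43
[4:9]: 50
[5:10]: 36
[6:11]: 48
[7:12]: 40

Max: 65 at [0:5]


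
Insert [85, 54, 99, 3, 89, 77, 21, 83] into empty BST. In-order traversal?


Insert 85: root
Insert 54: L from 85
Insert 99: R from 85
Insert 3: L from 85 -> L from 54
Insert 89: R from 85 -> L from 99
Insert 77: L from 85 -> R from 54
Insert 21: L from 85 -> L from 54 -> R from 3
Insert 83: L from 85 -> R from 54 -> R from 77

In-order: [3, 21, 54, 77, 83, 85, 89, 99]


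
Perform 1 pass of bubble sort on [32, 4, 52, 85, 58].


Initial: [32, 4, 52, 85, 58]
Pass 1: [4, 32, 52, 58, 85] (2 swaps)

After 1 pass: [4, 32, 52, 58, 85]


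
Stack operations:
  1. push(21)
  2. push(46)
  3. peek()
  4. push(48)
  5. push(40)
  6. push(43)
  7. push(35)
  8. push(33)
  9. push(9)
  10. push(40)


push(21) -> [21]
push(46) -> [21, 46]
peek()->46
push(48) -> [21, 46, 48]
push(40) -> [21, 46, 48, 40]
push(43) -> [21, 46, 48, 40, 43]
push(35) -> [21, 46, 48, 40, 43, 35]
push(33) -> [21, 46, 48, 40, 43, 35, 33]
push(9) -> [21, 46, 48, 40, 43, 35, 33, 9]
push(40) -> [21, 46, 48, 40, 43, 35, 33, 9, 40]

Final stack: [21, 46, 48, 40, 43, 35, 33, 9, 40]


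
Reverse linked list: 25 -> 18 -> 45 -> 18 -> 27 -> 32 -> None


Step 1: curr=25, set curr.next=prev(None) | reversed so far: 25
Step 2: curr=18, set curr.next=prev(25) | reversed so far: 18 -> 25
Step 3: curr=45, set curr.next=prev(18) | reversed so far: 45 -> 18 -> 25
Step 4: curr=18, set curr.next=prev(45) | reversed so far: 18 -> 45 -> 18 -> 25
Step 5: curr=27, set curr.next=prev(18) | reversed so far: 27 -> 18 -> 45 -> 18 -> 25
Step 6: curr=32, set curr.next=prev(27) | reversed so far: 32 -> 27 -> 18 -> 45 -> 18 -> 25

32 -> 27 -> 18 -> 45 -> 18 -> 25 -> None


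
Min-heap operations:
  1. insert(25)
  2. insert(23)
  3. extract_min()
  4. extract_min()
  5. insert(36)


insert(25) -> [25]
insert(23) -> [23, 25]
extract_min()->23, [25]
extract_min()->25, []
insert(36) -> [36]

Final heap: [36]


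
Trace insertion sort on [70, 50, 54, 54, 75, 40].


Initial: [70, 50, 54, 54, 75, 40]
Insert 50: [50, 70, 54, 54, 75, 40]
Insert 54: [50, 54, 70, 54, 75, 40]
Insert 54: [50, 54, 54, 70, 75, 40]
Insert 75: [50, 54, 54, 70, 75, 40]
Insert 40: [40, 50, 54, 54, 70, 75]

Sorted: [40, 50, 54, 54, 70, 75]


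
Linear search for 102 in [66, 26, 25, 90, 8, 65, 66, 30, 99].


i=0: 66!=102
i=1: 26!=102
i=2: 25!=102
i=3: 90!=102
i=4: 8!=102
i=5: 65!=102
i=6: 66!=102
i=7: 30!=102
i=8: 99!=102

Not found, 9 comps


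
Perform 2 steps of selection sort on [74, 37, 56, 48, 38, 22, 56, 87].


Initial: [74, 37, 56, 48, 38, 22, 56, 87]
Step 1: min=22 at 5
  Swap: [22, 37, 56, 48, 38, 74, 56, 87]
Step 2: min=37 at 1
  Swap: [22, 37, 56, 48, 38, 74, 56, 87]

After 2 steps: [22, 37, 56, 48, 38, 74, 56, 87]


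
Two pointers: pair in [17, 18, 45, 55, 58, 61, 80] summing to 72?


lo=0(17)+hi=6(80)=97
lo=0(17)+hi=5(61)=78
lo=0(17)+hi=4(58)=75
lo=0(17)+hi=3(55)=72

Yes: 17+55=72


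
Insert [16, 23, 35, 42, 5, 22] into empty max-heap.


Insert 16: [16]
Insert 23: [23, 16]
Insert 35: [35, 16, 23]
Insert 42: [42, 35, 23, 16]
Insert 5: [42, 35, 23, 16, 5]
Insert 22: [42, 35, 23, 16, 5, 22]

Final heap: [42, 35, 23, 16, 5, 22]


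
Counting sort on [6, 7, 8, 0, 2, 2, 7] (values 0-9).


Input: [6, 7, 8, 0, 2, 2, 7]
Counts: [1, 0, 2, 0, 0, 0, 1, 2, 1, 0]

Sorted: [0, 2, 2, 6, 7, 7, 8]


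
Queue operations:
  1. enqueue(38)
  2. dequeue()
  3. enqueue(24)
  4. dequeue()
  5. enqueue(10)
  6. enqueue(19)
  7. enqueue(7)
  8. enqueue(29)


enqueue(38) -> [38]
dequeue()->38, []
enqueue(24) -> [24]
dequeue()->24, []
enqueue(10) -> [10]
enqueue(19) -> [10, 19]
enqueue(7) -> [10, 19, 7]
enqueue(29) -> [10, 19, 7, 29]

Final queue: [10, 19, 7, 29]


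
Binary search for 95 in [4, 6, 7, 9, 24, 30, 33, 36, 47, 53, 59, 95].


Step 1: lo=0, hi=11, mid=5, val=30
Step 2: lo=6, hi=11, mid=8, val=47
Step 3: lo=9, hi=11, mid=10, val=59
Step 4: lo=11, hi=11, mid=11, val=95

Found at index 11


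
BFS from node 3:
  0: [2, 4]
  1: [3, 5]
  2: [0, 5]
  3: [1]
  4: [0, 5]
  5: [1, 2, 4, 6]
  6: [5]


Visit 3, enqueue [1]
Visit 1, enqueue [5]
Visit 5, enqueue [2, 4, 6]
Visit 2, enqueue [0]
Visit 4, enqueue []
Visit 6, enqueue []
Visit 0, enqueue []

BFS order: [3, 1, 5, 2, 4, 6, 0]


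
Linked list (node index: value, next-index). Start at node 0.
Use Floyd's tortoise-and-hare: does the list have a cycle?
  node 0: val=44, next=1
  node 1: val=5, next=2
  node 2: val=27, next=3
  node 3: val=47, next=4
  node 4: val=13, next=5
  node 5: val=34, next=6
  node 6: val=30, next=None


Floyd's tortoise (slow, +1) and hare (fast, +2):
  init: slow=0, fast=0
  step 1: slow=1, fast=2
  step 2: slow=2, fast=4
  step 3: slow=3, fast=6
  step 4: fast -> None, no cycle

Cycle: no


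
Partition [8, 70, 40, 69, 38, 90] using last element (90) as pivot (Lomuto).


Pivot: 90
  8 <= 90: advance i (no swap)
  70 <= 90: advance i (no swap)
  40 <= 90: advance i (no swap)
  69 <= 90: advance i (no swap)
  38 <= 90: advance i (no swap)
Place pivot at 5: [8, 70, 40, 69, 38, 90]

Partitioned: [8, 70, 40, 69, 38, 90]


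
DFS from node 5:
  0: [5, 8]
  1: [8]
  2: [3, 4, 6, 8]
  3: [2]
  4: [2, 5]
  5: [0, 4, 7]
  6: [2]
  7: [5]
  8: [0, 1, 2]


Visit 5, push [7, 4, 0]
Visit 0, push [8]
Visit 8, push [2, 1]
Visit 1, push []
Visit 2, push [6, 4, 3]
Visit 3, push []
Visit 4, push []
Visit 6, push []
Visit 7, push []

DFS order: [5, 0, 8, 1, 2, 3, 4, 6, 7]


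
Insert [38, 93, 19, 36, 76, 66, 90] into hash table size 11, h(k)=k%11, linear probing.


Insert 38: h=5 -> slot 5
Insert 93: h=5, 1 probes -> slot 6
Insert 19: h=8 -> slot 8
Insert 36: h=3 -> slot 3
Insert 76: h=10 -> slot 10
Insert 66: h=0 -> slot 0
Insert 90: h=2 -> slot 2

Table: [66, None, 90, 36, None, 38, 93, None, 19, None, 76]


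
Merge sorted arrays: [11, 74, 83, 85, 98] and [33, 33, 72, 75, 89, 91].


Take 11 from A
Take 33 from B
Take 33 from B
Take 72 from B
Take 74 from A
Take 75 from B
Take 83 from A
Take 85 from A
Take 89 from B
Take 91 from B

Merged: [11, 33, 33, 72, 74, 75, 83, 85, 89, 91, 98]


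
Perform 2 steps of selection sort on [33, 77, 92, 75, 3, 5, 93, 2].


Initial: [33, 77, 92, 75, 3, 5, 93, 2]
Step 1: min=2 at 7
  Swap: [2, 77, 92, 75, 3, 5, 93, 33]
Step 2: min=3 at 4
  Swap: [2, 3, 92, 75, 77, 5, 93, 33]

After 2 steps: [2, 3, 92, 75, 77, 5, 93, 33]


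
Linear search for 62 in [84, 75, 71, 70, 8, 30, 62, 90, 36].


i=0: 84!=62
i=1: 75!=62
i=2: 71!=62
i=3: 70!=62
i=4: 8!=62
i=5: 30!=62
i=6: 62==62 found!

Found at 6, 7 comps


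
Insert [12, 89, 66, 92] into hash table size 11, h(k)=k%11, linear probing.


Insert 12: h=1 -> slot 1
Insert 89: h=1, 1 probes -> slot 2
Insert 66: h=0 -> slot 0
Insert 92: h=4 -> slot 4

Table: [66, 12, 89, None, 92, None, None, None, None, None, None]


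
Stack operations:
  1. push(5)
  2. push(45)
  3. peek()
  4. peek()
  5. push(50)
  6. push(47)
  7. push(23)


push(5) -> [5]
push(45) -> [5, 45]
peek()->45
peek()->45
push(50) -> [5, 45, 50]
push(47) -> [5, 45, 50, 47]
push(23) -> [5, 45, 50, 47, 23]

Final stack: [5, 45, 50, 47, 23]


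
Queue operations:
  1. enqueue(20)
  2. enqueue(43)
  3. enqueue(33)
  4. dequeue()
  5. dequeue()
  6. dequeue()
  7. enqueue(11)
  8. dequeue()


enqueue(20) -> [20]
enqueue(43) -> [20, 43]
enqueue(33) -> [20, 43, 33]
dequeue()->20, [43, 33]
dequeue()->43, [33]
dequeue()->33, []
enqueue(11) -> [11]
dequeue()->11, []

Final queue: []


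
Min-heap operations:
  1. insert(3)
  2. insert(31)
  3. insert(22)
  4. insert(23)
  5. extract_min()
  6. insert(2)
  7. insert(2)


insert(3) -> [3]
insert(31) -> [3, 31]
insert(22) -> [3, 31, 22]
insert(23) -> [3, 23, 22, 31]
extract_min()->3, [22, 23, 31]
insert(2) -> [2, 22, 31, 23]
insert(2) -> [2, 2, 31, 23, 22]

Final heap: [2, 2, 31, 23, 22]


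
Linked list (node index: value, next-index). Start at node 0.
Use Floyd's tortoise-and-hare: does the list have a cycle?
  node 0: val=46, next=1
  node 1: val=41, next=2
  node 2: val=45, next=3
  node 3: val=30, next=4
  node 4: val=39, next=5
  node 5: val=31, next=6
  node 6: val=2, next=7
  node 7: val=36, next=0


Floyd's tortoise (slow, +1) and hare (fast, +2):
  init: slow=0, fast=0
  step 1: slow=1, fast=2
  step 2: slow=2, fast=4
  step 3: slow=3, fast=6
  step 4: slow=4, fast=0
  step 5: slow=5, fast=2
  step 6: slow=6, fast=4
  step 7: slow=7, fast=6
  step 8: slow=0, fast=0
  slow == fast at node 0: cycle detected

Cycle: yes


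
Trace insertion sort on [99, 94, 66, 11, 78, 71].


Initial: [99, 94, 66, 11, 78, 71]
Insert 94: [94, 99, 66, 11, 78, 71]
Insert 66: [66, 94, 99, 11, 78, 71]
Insert 11: [11, 66, 94, 99, 78, 71]
Insert 78: [11, 66, 78, 94, 99, 71]
Insert 71: [11, 66, 71, 78, 94, 99]

Sorted: [11, 66, 71, 78, 94, 99]


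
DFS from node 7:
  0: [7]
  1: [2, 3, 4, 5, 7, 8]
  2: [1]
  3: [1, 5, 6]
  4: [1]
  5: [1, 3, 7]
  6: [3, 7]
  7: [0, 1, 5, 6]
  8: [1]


Visit 7, push [6, 5, 1, 0]
Visit 0, push []
Visit 1, push [8, 5, 4, 3, 2]
Visit 2, push []
Visit 3, push [6, 5]
Visit 5, push []
Visit 6, push []
Visit 4, push []
Visit 8, push []

DFS order: [7, 0, 1, 2, 3, 5, 6, 4, 8]


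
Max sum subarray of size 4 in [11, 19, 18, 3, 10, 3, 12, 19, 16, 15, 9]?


[0:4]: 51
[1:5]: 50
[2:6]: 34
[3:7]: 28
[4:8]: 44
[5:9]: 50
[6:10]: 62
[7:11]: 59

Max: 62 at [6:10]


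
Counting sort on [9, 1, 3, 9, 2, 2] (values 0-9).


Input: [9, 1, 3, 9, 2, 2]
Counts: [0, 1, 2, 1, 0, 0, 0, 0, 0, 2]

Sorted: [1, 2, 2, 3, 9, 9]


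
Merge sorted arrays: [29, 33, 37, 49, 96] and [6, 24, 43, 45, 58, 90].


Take 6 from B
Take 24 from B
Take 29 from A
Take 33 from A
Take 37 from A
Take 43 from B
Take 45 from B
Take 49 from A
Take 58 from B
Take 90 from B

Merged: [6, 24, 29, 33, 37, 43, 45, 49, 58, 90, 96]


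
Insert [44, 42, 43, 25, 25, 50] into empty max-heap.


Insert 44: [44]
Insert 42: [44, 42]
Insert 43: [44, 42, 43]
Insert 25: [44, 42, 43, 25]
Insert 25: [44, 42, 43, 25, 25]
Insert 50: [50, 42, 44, 25, 25, 43]

Final heap: [50, 42, 44, 25, 25, 43]


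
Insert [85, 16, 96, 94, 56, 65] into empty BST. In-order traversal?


Insert 85: root
Insert 16: L from 85
Insert 96: R from 85
Insert 94: R from 85 -> L from 96
Insert 56: L from 85 -> R from 16
Insert 65: L from 85 -> R from 16 -> R from 56

In-order: [16, 56, 65, 85, 94, 96]


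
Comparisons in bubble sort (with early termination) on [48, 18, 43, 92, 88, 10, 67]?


Algorithm: bubble sort (with early termination)
Input: [48, 18, 43, 92, 88, 10, 67]
Sorted: [10, 18, 43, 48, 67, 88, 92]

21


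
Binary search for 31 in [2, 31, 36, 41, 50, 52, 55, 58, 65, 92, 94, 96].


Step 1: lo=0, hi=11, mid=5, val=52
Step 2: lo=0, hi=4, mid=2, val=36
Step 3: lo=0, hi=1, mid=0, val=2
Step 4: lo=1, hi=1, mid=1, val=31

Found at index 1


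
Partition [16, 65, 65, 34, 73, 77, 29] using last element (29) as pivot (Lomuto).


Pivot: 29
  16 <= 29: advance i (no swap)
Place pivot at 1: [16, 29, 65, 34, 73, 77, 65]

Partitioned: [16, 29, 65, 34, 73, 77, 65]


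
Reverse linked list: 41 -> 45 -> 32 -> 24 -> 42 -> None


Step 1: curr=41, set curr.next=prev(None) | reversed so far: 41
Step 2: curr=45, set curr.next=prev(41) | reversed so far: 45 -> 41
Step 3: curr=32, set curr.next=prev(45) | reversed so far: 32 -> 45 -> 41
Step 4: curr=24, set curr.next=prev(32) | reversed so far: 24 -> 32 -> 45 -> 41
Step 5: curr=42, set curr.next=prev(24) | reversed so far: 42 -> 24 -> 32 -> 45 -> 41

42 -> 24 -> 32 -> 45 -> 41 -> None


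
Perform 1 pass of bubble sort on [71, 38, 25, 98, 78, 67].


Initial: [71, 38, 25, 98, 78, 67]
Pass 1: [38, 25, 71, 78, 67, 98] (4 swaps)

After 1 pass: [38, 25, 71, 78, 67, 98]


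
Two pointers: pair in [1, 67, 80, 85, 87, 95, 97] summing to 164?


lo=0(1)+hi=6(97)=98
lo=1(67)+hi=6(97)=164

Yes: 67+97=164


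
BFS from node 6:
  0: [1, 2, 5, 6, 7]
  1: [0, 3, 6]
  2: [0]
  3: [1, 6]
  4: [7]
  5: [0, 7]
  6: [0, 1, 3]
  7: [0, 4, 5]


Visit 6, enqueue [0, 1, 3]
Visit 0, enqueue [2, 5, 7]
Visit 1, enqueue []
Visit 3, enqueue []
Visit 2, enqueue []
Visit 5, enqueue []
Visit 7, enqueue [4]
Visit 4, enqueue []

BFS order: [6, 0, 1, 3, 2, 5, 7, 4]


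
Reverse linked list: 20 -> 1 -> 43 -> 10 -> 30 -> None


Step 1: curr=20, set curr.next=prev(None) | reversed so far: 20
Step 2: curr=1, set curr.next=prev(20) | reversed so far: 1 -> 20
Step 3: curr=43, set curr.next=prev(1) | reversed so far: 43 -> 1 -> 20
Step 4: curr=10, set curr.next=prev(43) | reversed so far: 10 -> 43 -> 1 -> 20
Step 5: curr=30, set curr.next=prev(10) | reversed so far: 30 -> 10 -> 43 -> 1 -> 20

30 -> 10 -> 43 -> 1 -> 20 -> None


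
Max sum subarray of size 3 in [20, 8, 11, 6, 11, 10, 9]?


[0:3]: 39
[1:4]: 25
[2:5]: 28
[3:6]: 27
[4:7]: 30

Max: 39 at [0:3]


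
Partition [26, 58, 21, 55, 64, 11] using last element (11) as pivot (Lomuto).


Pivot: 11
Place pivot at 0: [11, 58, 21, 55, 64, 26]

Partitioned: [11, 58, 21, 55, 64, 26]


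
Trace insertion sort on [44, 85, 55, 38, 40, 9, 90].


Initial: [44, 85, 55, 38, 40, 9, 90]
Insert 85: [44, 85, 55, 38, 40, 9, 90]
Insert 55: [44, 55, 85, 38, 40, 9, 90]
Insert 38: [38, 44, 55, 85, 40, 9, 90]
Insert 40: [38, 40, 44, 55, 85, 9, 90]
Insert 9: [9, 38, 40, 44, 55, 85, 90]
Insert 90: [9, 38, 40, 44, 55, 85, 90]

Sorted: [9, 38, 40, 44, 55, 85, 90]


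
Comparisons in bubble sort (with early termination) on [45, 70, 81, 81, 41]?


Algorithm: bubble sort (with early termination)
Input: [45, 70, 81, 81, 41]
Sorted: [41, 45, 70, 81, 81]

10


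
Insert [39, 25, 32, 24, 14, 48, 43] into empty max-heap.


Insert 39: [39]
Insert 25: [39, 25]
Insert 32: [39, 25, 32]
Insert 24: [39, 25, 32, 24]
Insert 14: [39, 25, 32, 24, 14]
Insert 48: [48, 25, 39, 24, 14, 32]
Insert 43: [48, 25, 43, 24, 14, 32, 39]

Final heap: [48, 25, 43, 24, 14, 32, 39]


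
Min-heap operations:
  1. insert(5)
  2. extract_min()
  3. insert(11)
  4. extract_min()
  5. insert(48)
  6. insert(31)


insert(5) -> [5]
extract_min()->5, []
insert(11) -> [11]
extract_min()->11, []
insert(48) -> [48]
insert(31) -> [31, 48]

Final heap: [31, 48]


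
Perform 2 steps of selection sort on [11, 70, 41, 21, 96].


Initial: [11, 70, 41, 21, 96]
Step 1: min=11 at 0
  Swap: [11, 70, 41, 21, 96]
Step 2: min=21 at 3
  Swap: [11, 21, 41, 70, 96]

After 2 steps: [11, 21, 41, 70, 96]


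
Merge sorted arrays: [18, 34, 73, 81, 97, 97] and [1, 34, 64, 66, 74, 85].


Take 1 from B
Take 18 from A
Take 34 from A
Take 34 from B
Take 64 from B
Take 66 from B
Take 73 from A
Take 74 from B
Take 81 from A
Take 85 from B

Merged: [1, 18, 34, 34, 64, 66, 73, 74, 81, 85, 97, 97]


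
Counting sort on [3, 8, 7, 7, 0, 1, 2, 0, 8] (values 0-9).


Input: [3, 8, 7, 7, 0, 1, 2, 0, 8]
Counts: [2, 1, 1, 1, 0, 0, 0, 2, 2, 0]

Sorted: [0, 0, 1, 2, 3, 7, 7, 8, 8]


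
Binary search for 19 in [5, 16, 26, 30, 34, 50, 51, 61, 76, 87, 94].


Step 1: lo=0, hi=10, mid=5, val=50
Step 2: lo=0, hi=4, mid=2, val=26
Step 3: lo=0, hi=1, mid=0, val=5
Step 4: lo=1, hi=1, mid=1, val=16

Not found


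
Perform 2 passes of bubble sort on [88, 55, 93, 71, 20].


Initial: [88, 55, 93, 71, 20]
Pass 1: [55, 88, 71, 20, 93] (3 swaps)
Pass 2: [55, 71, 20, 88, 93] (2 swaps)

After 2 passes: [55, 71, 20, 88, 93]


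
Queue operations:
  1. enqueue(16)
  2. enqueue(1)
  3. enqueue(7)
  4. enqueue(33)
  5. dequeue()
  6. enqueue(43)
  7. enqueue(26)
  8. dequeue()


enqueue(16) -> [16]
enqueue(1) -> [16, 1]
enqueue(7) -> [16, 1, 7]
enqueue(33) -> [16, 1, 7, 33]
dequeue()->16, [1, 7, 33]
enqueue(43) -> [1, 7, 33, 43]
enqueue(26) -> [1, 7, 33, 43, 26]
dequeue()->1, [7, 33, 43, 26]

Final queue: [7, 33, 43, 26]


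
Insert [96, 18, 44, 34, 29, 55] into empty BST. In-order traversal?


Insert 96: root
Insert 18: L from 96
Insert 44: L from 96 -> R from 18
Insert 34: L from 96 -> R from 18 -> L from 44
Insert 29: L from 96 -> R from 18 -> L from 44 -> L from 34
Insert 55: L from 96 -> R from 18 -> R from 44

In-order: [18, 29, 34, 44, 55, 96]


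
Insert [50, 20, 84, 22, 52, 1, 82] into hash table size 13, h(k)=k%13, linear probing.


Insert 50: h=11 -> slot 11
Insert 20: h=7 -> slot 7
Insert 84: h=6 -> slot 6
Insert 22: h=9 -> slot 9
Insert 52: h=0 -> slot 0
Insert 1: h=1 -> slot 1
Insert 82: h=4 -> slot 4

Table: [52, 1, None, None, 82, None, 84, 20, None, 22, None, 50, None]


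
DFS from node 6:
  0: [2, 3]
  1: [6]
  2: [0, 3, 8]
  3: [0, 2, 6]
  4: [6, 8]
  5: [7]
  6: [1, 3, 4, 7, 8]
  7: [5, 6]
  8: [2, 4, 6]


Visit 6, push [8, 7, 4, 3, 1]
Visit 1, push []
Visit 3, push [2, 0]
Visit 0, push [2]
Visit 2, push [8]
Visit 8, push [4]
Visit 4, push []
Visit 7, push [5]
Visit 5, push []

DFS order: [6, 1, 3, 0, 2, 8, 4, 7, 5]


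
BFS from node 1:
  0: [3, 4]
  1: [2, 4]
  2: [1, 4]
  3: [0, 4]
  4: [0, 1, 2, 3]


Visit 1, enqueue [2, 4]
Visit 2, enqueue []
Visit 4, enqueue [0, 3]
Visit 0, enqueue []
Visit 3, enqueue []

BFS order: [1, 2, 4, 0, 3]


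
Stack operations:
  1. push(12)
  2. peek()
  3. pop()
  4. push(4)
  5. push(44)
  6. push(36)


push(12) -> [12]
peek()->12
pop()->12, []
push(4) -> [4]
push(44) -> [4, 44]
push(36) -> [4, 44, 36]

Final stack: [4, 44, 36]


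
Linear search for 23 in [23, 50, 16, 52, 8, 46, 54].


i=0: 23==23 found!

Found at 0, 1 comps


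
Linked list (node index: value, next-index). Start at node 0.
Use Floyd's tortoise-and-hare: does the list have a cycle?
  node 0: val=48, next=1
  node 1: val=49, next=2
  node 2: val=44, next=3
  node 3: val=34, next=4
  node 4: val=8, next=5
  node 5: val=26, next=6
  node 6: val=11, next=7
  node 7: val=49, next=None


Floyd's tortoise (slow, +1) and hare (fast, +2):
  init: slow=0, fast=0
  step 1: slow=1, fast=2
  step 2: slow=2, fast=4
  step 3: slow=3, fast=6
  step 4: fast 6->7->None, no cycle

Cycle: no


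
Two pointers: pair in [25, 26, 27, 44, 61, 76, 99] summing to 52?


lo=0(25)+hi=6(99)=124
lo=0(25)+hi=5(76)=101
lo=0(25)+hi=4(61)=86
lo=0(25)+hi=3(44)=69
lo=0(25)+hi=2(27)=52

Yes: 25+27=52


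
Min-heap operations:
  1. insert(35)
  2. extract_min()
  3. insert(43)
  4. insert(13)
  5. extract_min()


insert(35) -> [35]
extract_min()->35, []
insert(43) -> [43]
insert(13) -> [13, 43]
extract_min()->13, [43]

Final heap: [43]


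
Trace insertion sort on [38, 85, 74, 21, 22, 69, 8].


Initial: [38, 85, 74, 21, 22, 69, 8]
Insert 85: [38, 85, 74, 21, 22, 69, 8]
Insert 74: [38, 74, 85, 21, 22, 69, 8]
Insert 21: [21, 38, 74, 85, 22, 69, 8]
Insert 22: [21, 22, 38, 74, 85, 69, 8]
Insert 69: [21, 22, 38, 69, 74, 85, 8]
Insert 8: [8, 21, 22, 38, 69, 74, 85]

Sorted: [8, 21, 22, 38, 69, 74, 85]


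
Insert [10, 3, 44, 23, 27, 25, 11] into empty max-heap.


Insert 10: [10]
Insert 3: [10, 3]
Insert 44: [44, 3, 10]
Insert 23: [44, 23, 10, 3]
Insert 27: [44, 27, 10, 3, 23]
Insert 25: [44, 27, 25, 3, 23, 10]
Insert 11: [44, 27, 25, 3, 23, 10, 11]

Final heap: [44, 27, 25, 3, 23, 10, 11]


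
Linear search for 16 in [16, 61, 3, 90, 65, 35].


i=0: 16==16 found!

Found at 0, 1 comps


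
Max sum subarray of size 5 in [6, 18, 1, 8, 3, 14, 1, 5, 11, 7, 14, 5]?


[0:5]: 36
[1:6]: 44
[2:7]: 27
[3:8]: 31
[4:9]: 34
[5:10]: 38
[6:11]: 38
[7:12]: 42

Max: 44 at [1:6]


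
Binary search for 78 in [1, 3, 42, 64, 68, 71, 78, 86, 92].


Step 1: lo=0, hi=8, mid=4, val=68
Step 2: lo=5, hi=8, mid=6, val=78

Found at index 6


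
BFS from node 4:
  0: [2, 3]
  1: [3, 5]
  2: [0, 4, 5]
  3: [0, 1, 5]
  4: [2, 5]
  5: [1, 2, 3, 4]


Visit 4, enqueue [2, 5]
Visit 2, enqueue [0]
Visit 5, enqueue [1, 3]
Visit 0, enqueue []
Visit 1, enqueue []
Visit 3, enqueue []

BFS order: [4, 2, 5, 0, 1, 3]


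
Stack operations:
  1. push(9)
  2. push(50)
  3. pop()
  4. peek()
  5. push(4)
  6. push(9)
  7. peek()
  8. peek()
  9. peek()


push(9) -> [9]
push(50) -> [9, 50]
pop()->50, [9]
peek()->9
push(4) -> [9, 4]
push(9) -> [9, 4, 9]
peek()->9
peek()->9
peek()->9

Final stack: [9, 4, 9]
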